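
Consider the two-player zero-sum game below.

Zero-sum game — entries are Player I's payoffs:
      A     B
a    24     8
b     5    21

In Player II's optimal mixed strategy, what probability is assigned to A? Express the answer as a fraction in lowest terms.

13/32

Row minima are 8 and 5, so Player I's maximin is 8; column maxima are 24 and 21, so Player II's minimax is 21. These differ, so the equilibrium is in mixed strategies.
Let Player II play A with probability q. Player I is indifferent when 24q + 8(1−q) = 5q + 21(1−q), giving q = 13/32.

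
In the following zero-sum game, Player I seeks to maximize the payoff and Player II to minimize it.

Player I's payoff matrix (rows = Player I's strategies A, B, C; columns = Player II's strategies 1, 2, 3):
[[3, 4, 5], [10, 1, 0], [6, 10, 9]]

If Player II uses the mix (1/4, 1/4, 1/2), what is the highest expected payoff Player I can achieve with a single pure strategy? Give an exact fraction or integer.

17/2

A: (3)·(1/4) + (4)·(1/4) + (5)·(1/2) = 17/4.
B: (10)·(1/4) + (1)·(1/4) + (0)·(1/2) = 11/4.
C: (6)·(1/4) + (10)·(1/4) + (9)·(1/2) = 17/2.
The best pure response is C with expected payoff 17/2.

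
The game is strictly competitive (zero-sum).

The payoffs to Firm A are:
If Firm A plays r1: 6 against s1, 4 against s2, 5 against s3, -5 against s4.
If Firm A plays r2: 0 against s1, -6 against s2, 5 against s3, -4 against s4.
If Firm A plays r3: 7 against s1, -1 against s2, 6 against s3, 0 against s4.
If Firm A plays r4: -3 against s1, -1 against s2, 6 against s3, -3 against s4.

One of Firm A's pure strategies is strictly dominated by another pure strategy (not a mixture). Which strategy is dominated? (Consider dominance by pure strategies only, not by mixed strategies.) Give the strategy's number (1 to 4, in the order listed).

Compare r2 with r3: 7 > 0, -1 > -6, 6 > 5, 0 > -4.
So r3 strictly dominates r2 for Firm A; r2 is strictly dominated.

2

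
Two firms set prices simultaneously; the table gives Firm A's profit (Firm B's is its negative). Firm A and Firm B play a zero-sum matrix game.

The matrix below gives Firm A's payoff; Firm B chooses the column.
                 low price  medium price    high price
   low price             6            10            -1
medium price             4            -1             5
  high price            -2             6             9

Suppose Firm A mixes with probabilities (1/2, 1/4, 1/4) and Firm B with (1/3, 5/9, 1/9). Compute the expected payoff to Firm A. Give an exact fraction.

Against (1/3, 5/9, 1/9), each row's expected payoff is low price: 67/9; medium price: 4/3; high price: 11/3.
Taking the (1/2, 1/4, 1/4)-weighted average: (1/2)·(67/9) + (1/4)·(4/3) + (1/4)·(11/3) = 179/36.

179/36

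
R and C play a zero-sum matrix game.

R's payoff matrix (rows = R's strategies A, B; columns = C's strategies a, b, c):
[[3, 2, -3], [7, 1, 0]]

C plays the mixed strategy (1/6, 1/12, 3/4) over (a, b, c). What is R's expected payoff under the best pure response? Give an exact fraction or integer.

A: (3)·(1/6) + (2)·(1/12) + (-3)·(3/4) = -19/12.
B: (7)·(1/6) + (1)·(1/12) + (0)·(3/4) = 5/4.
The best pure response is B with expected payoff 5/4.

5/4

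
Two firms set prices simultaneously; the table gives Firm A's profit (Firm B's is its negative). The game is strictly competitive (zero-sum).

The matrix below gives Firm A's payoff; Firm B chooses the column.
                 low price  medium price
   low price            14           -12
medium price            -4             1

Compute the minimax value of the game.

Row minima are -12 and -4, so Firm A's maximin is -4; column maxima are 14 and 1, so Firm B's minimax is 1. These differ, so the equilibrium is in mixed strategies.
Let Firm A play low price with probability p. Firm B is indifferent when 14p − 4(1−p) = −12p + (1−p), giving p = 5/31.
Let Firm B play low price with probability q. Firm A is indifferent when 14q − 12(1−q) = −4q + (1−q), giving q = 13/31.
The value is 14·(13/31) + (-12)·(18/31) = -34/31.

-34/31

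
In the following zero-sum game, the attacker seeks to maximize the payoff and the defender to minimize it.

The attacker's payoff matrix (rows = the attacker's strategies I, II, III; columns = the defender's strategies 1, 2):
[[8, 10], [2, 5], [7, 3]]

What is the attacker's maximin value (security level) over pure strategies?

The worst-case payoff for each row is I: 8, II: 2, III: 3.
The best of these is 8.

8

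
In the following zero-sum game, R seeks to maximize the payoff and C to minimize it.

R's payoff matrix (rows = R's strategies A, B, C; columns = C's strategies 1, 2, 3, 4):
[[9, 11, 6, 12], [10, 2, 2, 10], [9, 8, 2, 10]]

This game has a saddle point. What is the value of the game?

6

Row minima: 6, 2, 2 → R's maximin is 6.
Column maxima: 10, 11, 6, 12 → C's minimax is 6.
They coincide at (A, 3), so the value is 6.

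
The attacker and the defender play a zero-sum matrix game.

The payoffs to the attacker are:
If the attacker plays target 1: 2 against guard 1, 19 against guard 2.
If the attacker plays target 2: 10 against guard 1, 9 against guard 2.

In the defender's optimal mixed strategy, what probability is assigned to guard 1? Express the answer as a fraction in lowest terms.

Row minima are 2 and 9, so the attacker's maximin is 9; column maxima are 10 and 19, so the defender's minimax is 10. These differ, so the equilibrium is in mixed strategies.
Let the defender play guard 1 with probability q. The attacker is indifferent when 2q + 19(1−q) = 10q + 9(1−q), giving q = 5/9.

5/9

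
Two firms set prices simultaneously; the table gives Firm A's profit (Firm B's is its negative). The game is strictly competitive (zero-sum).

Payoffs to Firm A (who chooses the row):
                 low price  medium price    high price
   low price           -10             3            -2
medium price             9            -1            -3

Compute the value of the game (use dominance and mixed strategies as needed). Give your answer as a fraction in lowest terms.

Column medium price is strictly dominated by high price for Firm B (it gives Firm A more in every row).
The remaining 2×2 game on (low price, medium price) × (low price, high price) has no saddle point. Let Firm A play low price with probability p; indifference gives −10p + 9(1−p) = −2p − 3(1−p), so p = 3/5.
Similarly Firm B's optimal q on low price is 1/20, and the value is -10·(1/20) + (-2)·(19/20) = -12/5.

-12/5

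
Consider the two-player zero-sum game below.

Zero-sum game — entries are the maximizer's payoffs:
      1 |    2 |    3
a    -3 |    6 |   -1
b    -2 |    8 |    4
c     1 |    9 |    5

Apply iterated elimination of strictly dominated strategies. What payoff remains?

Row a is strictly dominated by row b (-2>-3, 8>6, 4>-1); eliminate a.
Row b is strictly dominated by row c (1>-2, 9>8, 5>4); eliminate b.
Column 3 is strictly dominated by 1 for the minimizer (1<5); eliminate 3.
Column 2 is strictly dominated by 1 for the minimizer (1<9); eliminate 2.
Only (c, 1) remains, with payoff 1.

1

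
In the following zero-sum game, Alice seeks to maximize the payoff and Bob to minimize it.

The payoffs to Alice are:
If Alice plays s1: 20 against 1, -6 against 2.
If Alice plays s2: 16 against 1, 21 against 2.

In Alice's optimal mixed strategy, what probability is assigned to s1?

5/31

Row minima are -6 and 16, so Alice's maximin is 16; column maxima are 20 and 21, so Bob's minimax is 20. These differ, so the equilibrium is in mixed strategies.
Let Alice play s1 with probability p. Bob is indifferent when 20p + 16(1−p) = −6p + 21(1−p), giving p = 5/31.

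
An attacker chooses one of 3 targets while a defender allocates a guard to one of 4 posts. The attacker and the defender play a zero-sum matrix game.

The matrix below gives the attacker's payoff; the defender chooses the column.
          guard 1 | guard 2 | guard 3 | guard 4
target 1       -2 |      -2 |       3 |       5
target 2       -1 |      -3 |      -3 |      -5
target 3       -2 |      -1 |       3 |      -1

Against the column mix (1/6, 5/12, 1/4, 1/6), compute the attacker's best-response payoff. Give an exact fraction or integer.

target 1: (-2)·(1/6) + (-2)·(5/12) + (3)·(1/4) + (5)·(1/6) = 5/12.
target 2: (-1)·(1/6) + (-3)·(5/12) + (-3)·(1/4) + (-5)·(1/6) = -3.
target 3: (-2)·(1/6) + (-1)·(5/12) + (3)·(1/4) + (-1)·(1/6) = -1/6.
The best pure response is target 1 with expected payoff 5/12.

5/12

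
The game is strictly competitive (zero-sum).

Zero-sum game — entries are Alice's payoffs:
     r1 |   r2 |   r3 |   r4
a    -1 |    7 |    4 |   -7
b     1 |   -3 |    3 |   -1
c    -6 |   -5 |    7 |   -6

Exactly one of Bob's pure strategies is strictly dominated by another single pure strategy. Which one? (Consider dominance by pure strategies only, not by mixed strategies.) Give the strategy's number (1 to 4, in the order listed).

3

Bob prefers columns that give Alice less. Compare r3 with r1: -1 < 4, 1 < 3, -6 < 7.
So r1 strictly dominates r3 for Bob; r3 is strictly dominated.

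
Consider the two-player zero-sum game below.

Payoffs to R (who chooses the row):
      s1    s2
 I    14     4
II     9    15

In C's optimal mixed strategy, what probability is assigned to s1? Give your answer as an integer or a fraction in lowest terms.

11/16

Row minima are 4 and 9, so R's maximin is 9; column maxima are 14 and 15, so C's minimax is 14. These differ, so the equilibrium is in mixed strategies.
Let C play s1 with probability q. R is indifferent when 14q + 4(1−q) = 9q + 15(1−q), giving q = 11/16.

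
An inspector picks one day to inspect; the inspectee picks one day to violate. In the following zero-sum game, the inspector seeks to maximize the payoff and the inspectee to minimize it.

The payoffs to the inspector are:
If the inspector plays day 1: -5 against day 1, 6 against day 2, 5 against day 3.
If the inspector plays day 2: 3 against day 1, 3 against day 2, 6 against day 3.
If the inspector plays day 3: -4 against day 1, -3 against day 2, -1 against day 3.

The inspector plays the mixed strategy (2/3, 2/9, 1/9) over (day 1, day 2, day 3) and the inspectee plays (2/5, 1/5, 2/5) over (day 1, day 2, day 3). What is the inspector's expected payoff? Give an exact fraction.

13/9

Against (2/5, 1/5, 2/5), each row's expected payoff is day 1: 6/5; day 2: 21/5; day 3: -13/5.
Taking the (2/3, 2/9, 1/9)-weighted average: (2/3)·(6/5) + (2/9)·(21/5) + (1/9)·(-13/5) = 13/9.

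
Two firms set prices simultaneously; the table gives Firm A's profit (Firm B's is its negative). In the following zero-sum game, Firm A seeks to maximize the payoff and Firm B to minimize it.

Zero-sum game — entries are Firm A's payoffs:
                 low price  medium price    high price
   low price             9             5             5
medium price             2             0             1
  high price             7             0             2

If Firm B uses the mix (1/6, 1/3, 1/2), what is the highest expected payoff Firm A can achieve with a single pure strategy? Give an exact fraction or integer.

17/3

low price: (9)·(1/6) + (5)·(1/3) + (5)·(1/2) = 17/3.
medium price: (2)·(1/6) + (0)·(1/3) + (1)·(1/2) = 5/6.
high price: (7)·(1/6) + (0)·(1/3) + (2)·(1/2) = 13/6.
The best pure response is low price with expected payoff 17/3.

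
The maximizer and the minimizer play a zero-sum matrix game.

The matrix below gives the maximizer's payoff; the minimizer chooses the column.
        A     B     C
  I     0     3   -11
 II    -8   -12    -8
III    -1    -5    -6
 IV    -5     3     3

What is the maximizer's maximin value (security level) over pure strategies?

The worst-case payoff for each row is I: -11, II: -12, III: -6, IV: -5.
The best of these is -5.

-5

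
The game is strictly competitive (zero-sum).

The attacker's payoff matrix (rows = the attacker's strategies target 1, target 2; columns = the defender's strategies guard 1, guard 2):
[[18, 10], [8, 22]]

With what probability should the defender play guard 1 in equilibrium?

Row minima are 10 and 8, so the attacker's maximin is 10; column maxima are 18 and 22, so the defender's minimax is 18. These differ, so the equilibrium is in mixed strategies.
Let the defender play guard 1 with probability q. The attacker is indifferent when 18q + 10(1−q) = 8q + 22(1−q), giving q = 6/11.

6/11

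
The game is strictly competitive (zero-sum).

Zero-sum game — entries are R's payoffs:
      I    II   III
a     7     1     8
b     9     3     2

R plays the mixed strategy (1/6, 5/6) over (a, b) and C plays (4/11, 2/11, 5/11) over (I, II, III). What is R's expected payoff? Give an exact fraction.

5

Against (4/11, 2/11, 5/11), each row's expected payoff is a: 70/11; b: 52/11.
Taking the (1/6, 5/6)-weighted average: (1/6)·(70/11) + (5/6)·(52/11) = 5.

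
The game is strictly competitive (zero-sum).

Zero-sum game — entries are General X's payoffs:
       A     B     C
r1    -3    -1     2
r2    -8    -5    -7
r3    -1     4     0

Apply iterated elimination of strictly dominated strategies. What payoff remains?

Row r2 is strictly dominated by row r1 (-3>-8, -1>-5, 2>-7); eliminate r2.
Column C is strictly dominated by A for General Y (-3<2, -1<0); eliminate C.
Row r1 is strictly dominated by row r3 (-1>-3, 4>-1); eliminate r1.
Column B is strictly dominated by A for General Y (-1<4); eliminate B.
Only (r3, A) remains, with payoff -1.

-1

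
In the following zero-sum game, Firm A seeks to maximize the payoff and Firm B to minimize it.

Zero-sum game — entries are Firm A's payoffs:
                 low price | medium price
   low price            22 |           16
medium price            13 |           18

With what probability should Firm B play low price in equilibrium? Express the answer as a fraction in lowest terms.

Row minima are 16 and 13, so Firm A's maximin is 16; column maxima are 22 and 18, so Firm B's minimax is 18. These differ, so the equilibrium is in mixed strategies.
Let Firm B play low price with probability q. Firm A is indifferent when 22q + 16(1−q) = 13q + 18(1−q), giving q = 2/11.

2/11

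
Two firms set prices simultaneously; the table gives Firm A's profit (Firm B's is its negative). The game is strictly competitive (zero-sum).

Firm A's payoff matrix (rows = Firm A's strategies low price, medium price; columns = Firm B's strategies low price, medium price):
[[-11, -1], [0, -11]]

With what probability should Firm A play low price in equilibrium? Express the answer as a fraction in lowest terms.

Row minima are -11 and -11, so Firm A's maximin is -11; column maxima are 0 and -1, so Firm B's minimax is -1. These differ, so the equilibrium is in mixed strategies.
Let Firm A play low price with probability p. Firm B is indifferent when −11p = −p − 11(1−p), giving p = 11/21.

11/21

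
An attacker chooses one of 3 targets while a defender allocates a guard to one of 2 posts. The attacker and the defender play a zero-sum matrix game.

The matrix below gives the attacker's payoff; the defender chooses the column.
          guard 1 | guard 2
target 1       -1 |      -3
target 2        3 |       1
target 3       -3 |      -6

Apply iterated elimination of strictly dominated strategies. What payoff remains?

1

Row target 3 is strictly dominated by row target 1 (-1>-3, -3>-6); eliminate target 3.
Row target 1 is strictly dominated by row target 2 (3>-1, 1>-3); eliminate target 1.
Column guard 1 is strictly dominated by guard 2 for the defender (1<3); eliminate guard 1.
Only (target 2, guard 2) remains, with payoff 1.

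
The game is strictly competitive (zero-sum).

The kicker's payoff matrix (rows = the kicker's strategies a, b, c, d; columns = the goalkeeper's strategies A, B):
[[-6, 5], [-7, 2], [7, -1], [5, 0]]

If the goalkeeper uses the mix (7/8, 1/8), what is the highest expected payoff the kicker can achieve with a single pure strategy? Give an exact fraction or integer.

a: (-6)·(7/8) + (5)·(1/8) = -37/8.
b: (-7)·(7/8) + (2)·(1/8) = -47/8.
c: (7)·(7/8) + (-1)·(1/8) = 6.
d: (5)·(7/8) + (0)·(1/8) = 35/8.
The best pure response is c with expected payoff 6.

6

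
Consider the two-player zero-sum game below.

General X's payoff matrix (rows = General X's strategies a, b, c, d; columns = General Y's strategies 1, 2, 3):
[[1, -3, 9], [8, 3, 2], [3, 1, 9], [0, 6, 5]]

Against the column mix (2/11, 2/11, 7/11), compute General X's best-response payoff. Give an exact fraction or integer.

71/11

a: (1)·(2/11) + (-3)·(2/11) + (9)·(7/11) = 59/11.
b: (8)·(2/11) + (3)·(2/11) + (2)·(7/11) = 36/11.
c: (3)·(2/11) + (1)·(2/11) + (9)·(7/11) = 71/11.
d: (0)·(2/11) + (6)·(2/11) + (5)·(7/11) = 47/11.
The best pure response is c with expected payoff 71/11.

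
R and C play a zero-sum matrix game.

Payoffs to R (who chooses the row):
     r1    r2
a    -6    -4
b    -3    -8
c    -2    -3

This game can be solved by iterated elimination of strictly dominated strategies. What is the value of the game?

Row b is strictly dominated by row c (-2>-3, -3>-8); eliminate b.
Row a is strictly dominated by row c (-2>-6, -3>-4); eliminate a.
Column r1 is strictly dominated by r2 for C (-3<-2); eliminate r1.
Only (c, r2) remains, with payoff -3.

-3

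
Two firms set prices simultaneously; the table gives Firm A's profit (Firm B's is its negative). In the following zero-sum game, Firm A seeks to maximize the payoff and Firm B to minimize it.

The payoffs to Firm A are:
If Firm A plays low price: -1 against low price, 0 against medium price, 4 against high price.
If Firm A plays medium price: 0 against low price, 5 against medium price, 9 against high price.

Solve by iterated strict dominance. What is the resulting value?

0

Column medium price is strictly dominated by low price for Firm B (-1<0, 0<5); eliminate medium price.
Row low price is strictly dominated by row medium price (0>-1, 9>4); eliminate low price.
Column high price is strictly dominated by low price for Firm B (0<9); eliminate high price.
Only (medium price, low price) remains, with payoff 0.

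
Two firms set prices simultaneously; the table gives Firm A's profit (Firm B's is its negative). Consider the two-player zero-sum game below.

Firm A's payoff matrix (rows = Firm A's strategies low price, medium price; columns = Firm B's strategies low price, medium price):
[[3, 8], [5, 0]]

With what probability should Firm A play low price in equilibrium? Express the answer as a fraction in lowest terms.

1/2

Row minima are 3 and 0, so Firm A's maximin is 3; column maxima are 5 and 8, so Firm B's minimax is 5. These differ, so the equilibrium is in mixed strategies.
Let Firm A play low price with probability p. Firm B is indifferent when 3p + 5(1−p) = 8p, giving p = 1/2.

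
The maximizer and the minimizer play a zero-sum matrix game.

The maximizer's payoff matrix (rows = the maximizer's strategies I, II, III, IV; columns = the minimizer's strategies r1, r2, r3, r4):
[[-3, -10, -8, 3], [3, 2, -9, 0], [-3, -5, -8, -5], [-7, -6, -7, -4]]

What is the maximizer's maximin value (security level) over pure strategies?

The worst-case payoff for each row is I: -10, II: -9, III: -8, IV: -7.
The best of these is -7.

-7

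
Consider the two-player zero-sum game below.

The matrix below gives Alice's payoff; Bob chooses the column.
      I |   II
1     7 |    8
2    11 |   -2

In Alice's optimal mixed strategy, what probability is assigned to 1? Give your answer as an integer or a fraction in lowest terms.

13/14

Row minima are 7 and -2, so Alice's maximin is 7; column maxima are 11 and 8, so Bob's minimax is 8. These differ, so the equilibrium is in mixed strategies.
Let Alice play 1 with probability p. Bob is indifferent when 7p + 11(1−p) = 8p − 2(1−p), giving p = 13/14.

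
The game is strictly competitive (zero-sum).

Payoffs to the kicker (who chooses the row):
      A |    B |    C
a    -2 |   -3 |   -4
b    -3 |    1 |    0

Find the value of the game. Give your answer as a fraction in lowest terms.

-12/5

Column B is strictly dominated by C for the goalkeeper (it gives the kicker more in every row).
The remaining 2×2 game on (a, b) × (A, C) has no saddle point. Let the kicker play a with probability p; indifference gives −2p − 3(1−p) = −4p, so p = 3/5.
Similarly the goalkeeper's optimal q on A is 4/5, and the value is -2·(4/5) + (-4)·(1/5) = -12/5.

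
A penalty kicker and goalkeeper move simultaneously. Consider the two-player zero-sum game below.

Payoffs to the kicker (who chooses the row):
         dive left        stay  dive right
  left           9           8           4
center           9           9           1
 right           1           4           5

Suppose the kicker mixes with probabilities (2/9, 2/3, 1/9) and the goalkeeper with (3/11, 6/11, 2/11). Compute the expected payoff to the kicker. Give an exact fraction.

Against (3/11, 6/11, 2/11), each row's expected payoff is left: 83/11; center: 83/11; right: 37/11.
Taking the (2/9, 2/3, 1/9)-weighted average: (2/9)·(83/11) + (2/3)·(83/11) + (1/9)·(37/11) = 701/99.

701/99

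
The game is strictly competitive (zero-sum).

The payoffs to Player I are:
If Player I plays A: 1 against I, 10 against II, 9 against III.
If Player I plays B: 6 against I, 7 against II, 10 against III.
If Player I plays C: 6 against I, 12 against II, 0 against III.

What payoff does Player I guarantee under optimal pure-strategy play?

6

Row minima: 1, 6, 0 → Player I's maximin is 6.
Column maxima: 6, 12, 10 → Player II's minimax is 6.
They coincide at (B, I), so the value is 6.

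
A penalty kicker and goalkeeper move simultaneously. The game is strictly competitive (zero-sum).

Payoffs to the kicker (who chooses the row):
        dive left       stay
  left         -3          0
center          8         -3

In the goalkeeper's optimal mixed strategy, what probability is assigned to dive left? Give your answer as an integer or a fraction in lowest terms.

3/14

Row minima are -3 and -3, so the kicker's maximin is -3; column maxima are 8 and 0, so the goalkeeper's minimax is 0. These differ, so the equilibrium is in mixed strategies.
Let the goalkeeper play dive left with probability q. The kicker is indifferent when −3q = 8q − 3(1−q), giving q = 3/14.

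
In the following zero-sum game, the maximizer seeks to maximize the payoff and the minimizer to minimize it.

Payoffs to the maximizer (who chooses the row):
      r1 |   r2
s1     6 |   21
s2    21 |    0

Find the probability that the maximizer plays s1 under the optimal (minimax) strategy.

7/12

Row minima are 6 and 0, so the maximizer's maximin is 6; column maxima are 21 and 21, so the minimizer's minimax is 21. These differ, so the equilibrium is in mixed strategies.
Let the maximizer play s1 with probability p. The minimizer is indifferent when 6p + 21(1−p) = 21p, giving p = 7/12.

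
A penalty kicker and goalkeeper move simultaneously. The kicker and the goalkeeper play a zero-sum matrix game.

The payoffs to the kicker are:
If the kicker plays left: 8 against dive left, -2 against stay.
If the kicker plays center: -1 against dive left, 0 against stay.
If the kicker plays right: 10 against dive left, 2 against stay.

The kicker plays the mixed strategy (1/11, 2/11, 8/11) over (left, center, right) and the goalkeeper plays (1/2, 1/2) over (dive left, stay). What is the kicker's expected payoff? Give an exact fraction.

50/11

Against (1/2, 1/2), each row's expected payoff is left: 3; center: -1/2; right: 6.
Taking the (1/11, 2/11, 8/11)-weighted average: (1/11)·(3) + (2/11)·(-1/2) + (8/11)·(6) = 50/11.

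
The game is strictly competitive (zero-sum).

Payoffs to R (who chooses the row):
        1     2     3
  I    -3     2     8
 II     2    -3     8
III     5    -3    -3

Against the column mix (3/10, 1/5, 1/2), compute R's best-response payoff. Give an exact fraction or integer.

4

I: (-3)·(3/10) + (2)·(1/5) + (8)·(1/2) = 7/2.
II: (2)·(3/10) + (-3)·(1/5) + (8)·(1/2) = 4.
III: (5)·(3/10) + (-3)·(1/5) + (-3)·(1/2) = -3/5.
The best pure response is II with expected payoff 4.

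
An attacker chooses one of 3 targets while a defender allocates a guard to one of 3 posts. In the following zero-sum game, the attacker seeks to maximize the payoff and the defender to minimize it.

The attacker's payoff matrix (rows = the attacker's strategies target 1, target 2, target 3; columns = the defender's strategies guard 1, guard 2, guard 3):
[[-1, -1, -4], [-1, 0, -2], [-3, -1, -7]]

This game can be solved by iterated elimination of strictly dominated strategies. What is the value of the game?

Column guard 2 is strictly dominated by guard 3 for the defender (-4<-1, -2<0, -7<-1); eliminate guard 2.
Column guard 1 is strictly dominated by guard 3 for the defender (-4<-1, -2<-1, -7<-3); eliminate guard 1.
Row target 1 is strictly dominated by row target 2 (-2>-4); eliminate target 1.
Row target 3 is strictly dominated by row target 2 (-2>-7); eliminate target 3.
Only (target 2, guard 3) remains, with payoff -2.

-2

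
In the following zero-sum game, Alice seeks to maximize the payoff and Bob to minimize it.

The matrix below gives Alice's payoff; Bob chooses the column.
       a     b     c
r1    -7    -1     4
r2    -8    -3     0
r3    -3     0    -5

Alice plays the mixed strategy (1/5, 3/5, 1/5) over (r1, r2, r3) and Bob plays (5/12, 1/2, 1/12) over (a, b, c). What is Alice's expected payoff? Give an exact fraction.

-77/20

Against (5/12, 1/2, 1/12), each row's expected payoff is r1: -37/12; r2: -29/6; r3: -5/3.
Taking the (1/5, 3/5, 1/5)-weighted average: (1/5)·(-37/12) + (3/5)·(-29/6) + (1/5)·(-5/3) = -77/20.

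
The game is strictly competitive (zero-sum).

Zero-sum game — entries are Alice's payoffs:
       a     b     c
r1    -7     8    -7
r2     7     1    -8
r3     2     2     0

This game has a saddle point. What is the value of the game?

Row minima: -7, -8, 0 → Alice's maximin is 0.
Column maxima: 7, 8, 0 → Bob's minimax is 0.
They coincide at (r3, c), so the value is 0.

0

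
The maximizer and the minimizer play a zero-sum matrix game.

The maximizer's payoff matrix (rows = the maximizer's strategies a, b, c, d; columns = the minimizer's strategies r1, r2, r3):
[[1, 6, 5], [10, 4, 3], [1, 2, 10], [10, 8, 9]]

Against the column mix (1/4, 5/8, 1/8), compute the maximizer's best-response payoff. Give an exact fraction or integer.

69/8

a: (1)·(1/4) + (6)·(5/8) + (5)·(1/8) = 37/8.
b: (10)·(1/4) + (4)·(5/8) + (3)·(1/8) = 43/8.
c: (1)·(1/4) + (2)·(5/8) + (10)·(1/8) = 11/4.
d: (10)·(1/4) + (8)·(5/8) + (9)·(1/8) = 69/8.
The best pure response is d with expected payoff 69/8.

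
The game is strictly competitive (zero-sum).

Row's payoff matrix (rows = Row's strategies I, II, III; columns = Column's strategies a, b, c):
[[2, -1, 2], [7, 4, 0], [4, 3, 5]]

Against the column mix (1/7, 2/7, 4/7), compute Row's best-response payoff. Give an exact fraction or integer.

I: (2)·(1/7) + (-1)·(2/7) + (2)·(4/7) = 8/7.
II: (7)·(1/7) + (4)·(2/7) + (0)·(4/7) = 15/7.
III: (4)·(1/7) + (3)·(2/7) + (5)·(4/7) = 30/7.
The best pure response is III with expected payoff 30/7.

30/7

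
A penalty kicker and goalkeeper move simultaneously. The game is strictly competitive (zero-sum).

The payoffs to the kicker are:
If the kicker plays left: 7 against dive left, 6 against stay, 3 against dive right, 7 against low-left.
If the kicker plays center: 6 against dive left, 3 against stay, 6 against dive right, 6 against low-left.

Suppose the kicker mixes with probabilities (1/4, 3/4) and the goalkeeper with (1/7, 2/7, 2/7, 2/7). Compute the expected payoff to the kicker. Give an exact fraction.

Against (1/7, 2/7, 2/7, 2/7), each row's expected payoff is left: 39/7; center: 36/7.
Taking the (1/4, 3/4)-weighted average: (1/4)·(39/7) + (3/4)·(36/7) = 21/4.

21/4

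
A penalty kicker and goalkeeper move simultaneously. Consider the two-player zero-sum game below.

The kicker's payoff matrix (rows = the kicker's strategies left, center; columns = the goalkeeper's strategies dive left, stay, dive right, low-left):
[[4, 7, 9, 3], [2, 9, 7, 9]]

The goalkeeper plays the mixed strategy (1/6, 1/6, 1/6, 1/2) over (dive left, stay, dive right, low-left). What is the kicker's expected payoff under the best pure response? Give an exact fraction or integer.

15/2

left: (4)·(1/6) + (7)·(1/6) + (9)·(1/6) + (3)·(1/2) = 29/6.
center: (2)·(1/6) + (9)·(1/6) + (7)·(1/6) + (9)·(1/2) = 15/2.
The best pure response is center with expected payoff 15/2.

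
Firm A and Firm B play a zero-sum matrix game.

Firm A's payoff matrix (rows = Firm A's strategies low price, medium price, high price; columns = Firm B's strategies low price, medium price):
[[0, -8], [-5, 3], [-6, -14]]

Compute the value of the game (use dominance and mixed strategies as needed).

-5/2

Row high price is strictly dominated by row low price, so Firm A never plays it.
The remaining 2×2 game on (low price, medium price) × (low price, medium price) has no saddle point. Let Firm A play low price with probability p; indifference gives −5(1−p) = −8p + 3(1−p), so p = 1/2.
Similarly Firm B's optimal q on low price is 11/16, and the value is 0·(11/16) + (-8)·(5/16) = -5/2.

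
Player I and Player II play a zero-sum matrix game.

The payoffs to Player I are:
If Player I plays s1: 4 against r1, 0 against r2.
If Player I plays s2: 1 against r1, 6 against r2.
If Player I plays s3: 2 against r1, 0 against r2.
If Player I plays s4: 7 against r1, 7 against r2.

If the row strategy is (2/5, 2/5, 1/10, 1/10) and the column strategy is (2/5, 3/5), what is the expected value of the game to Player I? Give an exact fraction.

151/50

Against (2/5, 3/5), each row's expected payoff is s1: 8/5; s2: 4; s3: 4/5; s4: 7.
Taking the (2/5, 2/5, 1/10, 1/10)-weighted average: (2/5)·(8/5) + (2/5)·(4) + (1/10)·(4/5) + (1/10)·(7) = 151/50.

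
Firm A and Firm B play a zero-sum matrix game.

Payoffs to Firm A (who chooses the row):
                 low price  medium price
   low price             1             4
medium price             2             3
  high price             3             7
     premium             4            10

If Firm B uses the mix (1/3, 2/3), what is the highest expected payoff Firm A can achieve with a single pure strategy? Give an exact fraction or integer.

low price: (1)·(1/3) + (4)·(2/3) = 3.
medium price: (2)·(1/3) + (3)·(2/3) = 8/3.
high price: (3)·(1/3) + (7)·(2/3) = 17/3.
premium: (4)·(1/3) + (10)·(2/3) = 8.
The best pure response is premium with expected payoff 8.

8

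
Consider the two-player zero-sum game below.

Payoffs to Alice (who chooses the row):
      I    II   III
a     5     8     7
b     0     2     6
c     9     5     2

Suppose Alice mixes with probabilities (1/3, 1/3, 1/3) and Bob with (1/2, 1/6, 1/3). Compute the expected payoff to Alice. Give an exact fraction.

29/6

Against (1/2, 1/6, 1/3), each row's expected payoff is a: 37/6; b: 7/3; c: 6.
Taking the (1/3, 1/3, 1/3)-weighted average: (1/3)·(37/6) + (1/3)·(7/3) + (1/3)·(6) = 29/6.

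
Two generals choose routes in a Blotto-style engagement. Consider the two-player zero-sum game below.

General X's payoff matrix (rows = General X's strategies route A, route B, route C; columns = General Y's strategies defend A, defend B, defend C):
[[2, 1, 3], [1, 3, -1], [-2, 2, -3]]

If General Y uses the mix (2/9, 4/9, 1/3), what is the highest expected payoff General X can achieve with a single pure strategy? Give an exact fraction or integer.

17/9

route A: (2)·(2/9) + (1)·(4/9) + (3)·(1/3) = 17/9.
route B: (1)·(2/9) + (3)·(4/9) + (-1)·(1/3) = 11/9.
route C: (-2)·(2/9) + (2)·(4/9) + (-3)·(1/3) = -5/9.
The best pure response is route A with expected payoff 17/9.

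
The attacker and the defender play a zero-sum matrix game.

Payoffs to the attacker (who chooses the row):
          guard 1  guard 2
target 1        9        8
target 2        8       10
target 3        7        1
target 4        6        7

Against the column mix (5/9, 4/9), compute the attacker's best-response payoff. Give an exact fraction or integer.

target 1: (9)·(5/9) + (8)·(4/9) = 77/9.
target 2: (8)·(5/9) + (10)·(4/9) = 80/9.
target 3: (7)·(5/9) + (1)·(4/9) = 13/3.
target 4: (6)·(5/9) + (7)·(4/9) = 58/9.
The best pure response is target 2 with expected payoff 80/9.

80/9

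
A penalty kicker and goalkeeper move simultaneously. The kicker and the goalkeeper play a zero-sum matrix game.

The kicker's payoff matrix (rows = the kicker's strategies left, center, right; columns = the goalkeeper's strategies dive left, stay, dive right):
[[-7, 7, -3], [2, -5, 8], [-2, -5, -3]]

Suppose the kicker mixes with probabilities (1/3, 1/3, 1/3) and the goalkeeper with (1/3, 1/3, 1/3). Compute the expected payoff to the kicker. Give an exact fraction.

-8/9

Against (1/3, 1/3, 1/3), each row's expected payoff is left: -1; center: 5/3; right: -10/3.
Taking the (1/3, 1/3, 1/3)-weighted average: (1/3)·(-1) + (1/3)·(5/3) + (1/3)·(-10/3) = -8/9.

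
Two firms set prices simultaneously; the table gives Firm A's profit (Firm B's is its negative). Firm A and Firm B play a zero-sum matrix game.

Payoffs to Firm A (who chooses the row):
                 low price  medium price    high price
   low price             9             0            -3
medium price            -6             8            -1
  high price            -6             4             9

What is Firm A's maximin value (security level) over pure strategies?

-3

The worst-case payoff for each row is low price: -3, medium price: -6, high price: -6.
The best of these is -3.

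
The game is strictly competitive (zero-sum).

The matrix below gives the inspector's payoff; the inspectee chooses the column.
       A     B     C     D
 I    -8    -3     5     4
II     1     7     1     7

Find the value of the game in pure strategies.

1

Row minima: -8, 1 → the inspector's maximin is 1.
Column maxima: 1, 7, 5, 7 → the inspectee's minimax is 1.
They coincide at (II, A), so the value is 1.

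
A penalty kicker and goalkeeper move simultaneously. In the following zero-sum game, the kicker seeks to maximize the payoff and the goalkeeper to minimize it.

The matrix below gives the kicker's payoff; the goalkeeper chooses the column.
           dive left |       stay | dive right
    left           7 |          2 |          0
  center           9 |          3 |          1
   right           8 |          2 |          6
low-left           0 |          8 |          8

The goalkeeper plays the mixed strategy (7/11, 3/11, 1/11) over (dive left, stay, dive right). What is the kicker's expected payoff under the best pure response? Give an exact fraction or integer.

left: (7)·(7/11) + (2)·(3/11) + (0)·(1/11) = 5.
center: (9)·(7/11) + (3)·(3/11) + (1)·(1/11) = 73/11.
right: (8)·(7/11) + (2)·(3/11) + (6)·(1/11) = 68/11.
low-left: (0)·(7/11) + (8)·(3/11) + (8)·(1/11) = 32/11.
The best pure response is center with expected payoff 73/11.

73/11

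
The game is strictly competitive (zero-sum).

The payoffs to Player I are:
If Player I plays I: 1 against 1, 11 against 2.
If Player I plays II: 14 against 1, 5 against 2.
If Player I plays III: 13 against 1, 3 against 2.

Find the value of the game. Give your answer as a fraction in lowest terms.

Row III is strictly dominated by row II, so Player I never plays it.
The remaining 2×2 game on (I, II) × (1, 2) has no saddle point. Let Player I play I with probability p; indifference gives p + 14(1−p) = 11p + 5(1−p), so p = 9/19.
Similarly Player II's optimal q on 1 is 6/19, and the value is 1·(6/19) + (11)·(13/19) = 149/19.

149/19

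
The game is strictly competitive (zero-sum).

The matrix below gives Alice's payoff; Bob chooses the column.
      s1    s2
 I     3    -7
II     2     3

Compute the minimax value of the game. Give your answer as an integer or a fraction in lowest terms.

23/11

Row minima are -7 and 2, so Alice's maximin is 2; column maxima are 3 and 3, so Bob's minimax is 3. These differ, so the equilibrium is in mixed strategies.
Let Alice play I with probability p. Bob is indifferent when 3p + 2(1−p) = −7p + 3(1−p), giving p = 1/11.
Let Bob play s1 with probability q. Alice is indifferent when 3q − 7(1−q) = 2q + 3(1−q), giving q = 10/11.
The value is 3·(10/11) + (-7)·(1/11) = 23/11.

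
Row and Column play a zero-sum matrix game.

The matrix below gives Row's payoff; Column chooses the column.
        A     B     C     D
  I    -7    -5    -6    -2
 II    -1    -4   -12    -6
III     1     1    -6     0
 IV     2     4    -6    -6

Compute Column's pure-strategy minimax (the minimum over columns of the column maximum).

The worst case (largest entry) in each column is A: 2, B: 4, C: -6, D: 0.
The best (smallest) of these is -6.

-6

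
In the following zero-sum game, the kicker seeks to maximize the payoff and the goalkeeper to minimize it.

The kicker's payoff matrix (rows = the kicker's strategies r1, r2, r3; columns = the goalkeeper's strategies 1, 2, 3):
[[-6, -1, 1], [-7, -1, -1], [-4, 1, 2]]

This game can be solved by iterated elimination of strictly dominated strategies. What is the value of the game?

Row r1 is strictly dominated by row r3 (-4>-6, 1>-1, 2>1); eliminate r1.
Row r2 is strictly dominated by row r3 (-4>-7, 1>-1, 2>-1); eliminate r2.
Column 3 is strictly dominated by 1 for the goalkeeper (-4<2); eliminate 3.
Column 2 is strictly dominated by 1 for the goalkeeper (-4<1); eliminate 2.
Only (r3, 1) remains, with payoff -4.

-4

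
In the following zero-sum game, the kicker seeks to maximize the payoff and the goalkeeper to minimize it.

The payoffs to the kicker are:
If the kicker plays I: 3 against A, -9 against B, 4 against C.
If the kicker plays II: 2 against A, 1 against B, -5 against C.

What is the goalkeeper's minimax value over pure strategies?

1

The worst case (largest entry) in each column is A: 3, B: 1, C: 4.
The best (smallest) of these is 1.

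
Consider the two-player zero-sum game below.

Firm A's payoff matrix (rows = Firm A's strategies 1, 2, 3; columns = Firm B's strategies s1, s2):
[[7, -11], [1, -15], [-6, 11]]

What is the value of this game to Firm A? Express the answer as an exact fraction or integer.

11/35

Row 2 is strictly dominated by row 1, so Firm A never plays it.
The remaining 2×2 game on (1, 3) × (s1, s2) has no saddle point. Let Firm A play 1 with probability p; indifference gives 7p − 6(1−p) = −11p + 11(1−p), so p = 17/35.
Similarly Firm B's optimal q on s1 is 22/35, and the value is 7·(22/35) + (-11)·(13/35) = 11/35.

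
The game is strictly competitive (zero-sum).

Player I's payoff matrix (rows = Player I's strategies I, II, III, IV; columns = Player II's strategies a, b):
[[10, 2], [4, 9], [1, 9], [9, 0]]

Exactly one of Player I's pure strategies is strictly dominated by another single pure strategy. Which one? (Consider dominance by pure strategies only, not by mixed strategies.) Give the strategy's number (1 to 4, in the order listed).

4

Compare IV with I: 10 > 9, 2 > 0.
So I strictly dominates IV for Player I; IV is strictly dominated.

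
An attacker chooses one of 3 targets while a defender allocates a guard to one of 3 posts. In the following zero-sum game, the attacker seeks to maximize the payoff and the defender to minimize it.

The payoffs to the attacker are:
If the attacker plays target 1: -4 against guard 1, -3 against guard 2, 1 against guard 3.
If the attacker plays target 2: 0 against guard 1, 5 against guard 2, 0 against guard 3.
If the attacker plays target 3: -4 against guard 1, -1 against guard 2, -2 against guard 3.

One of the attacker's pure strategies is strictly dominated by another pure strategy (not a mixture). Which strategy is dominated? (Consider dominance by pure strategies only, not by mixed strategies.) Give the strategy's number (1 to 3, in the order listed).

Compare target 3 with target 2: 0 > -4, 5 > -1, 0 > -2.
So target 2 strictly dominates target 3 for the attacker; target 3 is strictly dominated.

3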